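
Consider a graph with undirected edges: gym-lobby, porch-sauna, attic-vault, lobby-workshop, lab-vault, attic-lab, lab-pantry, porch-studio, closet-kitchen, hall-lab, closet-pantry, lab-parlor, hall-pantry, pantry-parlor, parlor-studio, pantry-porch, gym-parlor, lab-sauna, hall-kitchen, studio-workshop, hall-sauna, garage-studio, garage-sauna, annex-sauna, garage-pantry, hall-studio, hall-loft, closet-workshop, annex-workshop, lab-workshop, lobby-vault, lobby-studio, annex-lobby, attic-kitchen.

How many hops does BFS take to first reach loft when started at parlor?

3

Level 0: parlor
Level 1: gym, lab, pantry, studio
Level 2: attic, closet, garage, hall, lobby, porch, sauna, vault, workshop
Level 3: annex, kitchen, loft
loft first appears at level 3.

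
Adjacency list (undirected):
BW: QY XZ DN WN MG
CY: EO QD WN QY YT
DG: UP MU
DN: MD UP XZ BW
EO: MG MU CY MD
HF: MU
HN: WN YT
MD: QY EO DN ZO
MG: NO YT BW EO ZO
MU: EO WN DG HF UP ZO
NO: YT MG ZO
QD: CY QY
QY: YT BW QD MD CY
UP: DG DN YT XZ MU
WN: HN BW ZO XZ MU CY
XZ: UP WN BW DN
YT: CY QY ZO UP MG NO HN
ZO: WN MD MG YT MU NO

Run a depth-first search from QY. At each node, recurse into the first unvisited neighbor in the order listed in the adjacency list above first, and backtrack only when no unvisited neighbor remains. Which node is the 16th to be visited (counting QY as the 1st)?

DN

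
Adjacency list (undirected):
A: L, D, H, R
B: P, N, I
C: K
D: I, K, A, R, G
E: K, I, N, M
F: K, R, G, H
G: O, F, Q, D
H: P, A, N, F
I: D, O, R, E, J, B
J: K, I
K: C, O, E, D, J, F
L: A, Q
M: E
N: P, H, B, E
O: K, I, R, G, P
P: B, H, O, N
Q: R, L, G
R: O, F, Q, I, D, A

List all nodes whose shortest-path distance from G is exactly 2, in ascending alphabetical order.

A, H, I, K, L, P, R

Level 0: G
Level 1: D, F, O, Q
Level 2: A, H, I, K, L, P, R
Level 3: B, C, E, J, N
Level 4: M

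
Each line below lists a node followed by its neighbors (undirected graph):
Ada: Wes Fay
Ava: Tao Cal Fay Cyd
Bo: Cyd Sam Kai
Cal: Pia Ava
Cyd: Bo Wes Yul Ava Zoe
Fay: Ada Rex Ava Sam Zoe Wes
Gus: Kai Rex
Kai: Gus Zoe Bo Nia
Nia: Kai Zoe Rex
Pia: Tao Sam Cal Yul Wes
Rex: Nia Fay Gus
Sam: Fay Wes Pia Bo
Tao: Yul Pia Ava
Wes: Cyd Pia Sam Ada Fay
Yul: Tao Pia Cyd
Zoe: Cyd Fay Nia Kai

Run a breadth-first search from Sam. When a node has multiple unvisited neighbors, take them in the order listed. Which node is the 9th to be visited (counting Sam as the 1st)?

Zoe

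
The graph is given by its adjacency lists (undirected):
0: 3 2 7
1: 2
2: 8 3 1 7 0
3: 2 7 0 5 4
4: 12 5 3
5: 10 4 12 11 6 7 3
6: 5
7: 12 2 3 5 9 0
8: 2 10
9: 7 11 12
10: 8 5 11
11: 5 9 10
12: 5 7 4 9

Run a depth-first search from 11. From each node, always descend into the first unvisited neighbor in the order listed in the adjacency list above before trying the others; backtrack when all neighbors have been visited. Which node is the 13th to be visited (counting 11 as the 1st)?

6

Visit 11
11 → 5
5 → 10
10 → 8
8 → 2
2 → 3
3 → 7
7 → 12
12 → 4
12 → 9
7 → 0
2 → 1
5 → 6

Visit order: 11, 5, 10, 8, 2, 3, 7, 12, 4, 9, 0, 1, 6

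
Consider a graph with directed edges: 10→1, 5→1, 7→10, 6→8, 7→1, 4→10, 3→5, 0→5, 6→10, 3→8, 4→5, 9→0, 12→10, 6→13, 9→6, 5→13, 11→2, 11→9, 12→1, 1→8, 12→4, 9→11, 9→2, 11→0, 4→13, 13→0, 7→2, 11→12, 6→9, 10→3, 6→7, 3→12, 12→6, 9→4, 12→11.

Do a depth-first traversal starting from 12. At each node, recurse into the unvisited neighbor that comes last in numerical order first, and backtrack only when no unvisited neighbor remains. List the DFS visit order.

12, 11, 9, 6, 13, 0, 5, 1, 8, 10, 3, 7, 2, 4

Visit 12
12 → 11
11 → 9
9 → 6
6 → 13
13 → 0
0 → 5
5 → 1
1 → 8
6 → 10
10 → 3
6 → 7
7 → 2
9 → 4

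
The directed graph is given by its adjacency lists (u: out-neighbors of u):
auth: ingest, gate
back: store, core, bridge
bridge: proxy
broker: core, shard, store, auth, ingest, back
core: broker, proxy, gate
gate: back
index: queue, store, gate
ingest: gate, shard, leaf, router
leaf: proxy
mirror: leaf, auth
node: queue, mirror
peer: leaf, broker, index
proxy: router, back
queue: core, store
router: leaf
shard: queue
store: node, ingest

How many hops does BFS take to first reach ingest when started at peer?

2

Level 0: peer
Level 1: broker, index, leaf
Level 2: auth, back, core, gate, ingest, proxy, queue, shard, store
Level 3: bridge, node, router
Level 4: mirror
ingest first appears at level 2.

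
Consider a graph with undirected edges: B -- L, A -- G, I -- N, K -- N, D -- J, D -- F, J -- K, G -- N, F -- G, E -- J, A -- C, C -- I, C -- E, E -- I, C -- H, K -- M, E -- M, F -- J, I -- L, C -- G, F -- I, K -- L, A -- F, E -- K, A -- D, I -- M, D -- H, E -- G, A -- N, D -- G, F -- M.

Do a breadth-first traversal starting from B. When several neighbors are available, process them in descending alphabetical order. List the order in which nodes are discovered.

B -> L -> K -> I -> N -> M -> J -> E -> F -> C -> G -> A -> D -> H

Visit B; enqueue L → queue [L]
Visit L; enqueue K, I → queue [K, I]
Visit K; enqueue N, M, J, E → queue [I, N, M, J, E]
Visit I; enqueue F, C → queue [N, M, J, E, F, C]
Visit N; enqueue G, A → queue [M, J, E, F, C, G, A]
Visit M → queue [J, E, F, C, G, A]
Visit J; enqueue D → queue [E, F, C, G, A, D]
Visit E → queue [F, C, G, A, D]
Visit F → queue [C, G, A, D]
Visit C; enqueue H → queue [G, A, D, H]
Visit G → queue [A, D, H]
Visit A → queue [D, H]
Visit D → queue [H]
Visit H → queue []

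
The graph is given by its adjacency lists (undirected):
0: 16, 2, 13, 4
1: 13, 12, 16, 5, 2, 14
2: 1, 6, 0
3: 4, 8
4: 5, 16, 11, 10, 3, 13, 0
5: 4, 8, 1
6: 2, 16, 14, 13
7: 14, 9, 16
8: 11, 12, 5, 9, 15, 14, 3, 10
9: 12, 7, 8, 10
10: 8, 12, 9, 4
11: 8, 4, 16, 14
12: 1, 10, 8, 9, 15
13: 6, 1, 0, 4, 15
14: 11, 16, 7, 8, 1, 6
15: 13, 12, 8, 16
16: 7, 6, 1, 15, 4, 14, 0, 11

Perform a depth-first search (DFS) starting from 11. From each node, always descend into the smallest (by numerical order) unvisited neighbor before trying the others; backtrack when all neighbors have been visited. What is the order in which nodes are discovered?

11 → 4 → 0 → 2 → 1 → 5 → 8 → 3 → 9 → 7 → 14 → 6 → 13 → 15 → 12 → 10 → 16

Visit 11
11 → 4
4 → 0
0 → 2
2 → 1
1 → 5
5 → 8
8 → 3
8 → 9
9 → 7
7 → 14
14 → 6
6 → 13
13 → 15
15 → 12
12 → 10
15 → 16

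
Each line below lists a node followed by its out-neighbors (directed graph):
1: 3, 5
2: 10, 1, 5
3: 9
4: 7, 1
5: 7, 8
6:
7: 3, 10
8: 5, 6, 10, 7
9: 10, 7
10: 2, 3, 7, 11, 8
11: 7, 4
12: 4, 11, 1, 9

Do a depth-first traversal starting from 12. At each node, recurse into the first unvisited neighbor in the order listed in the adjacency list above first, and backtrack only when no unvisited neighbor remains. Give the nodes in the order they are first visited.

12 4 7 3 9 10 2 1 5 8 6 11

Visit 12
12 → 4
4 → 7
7 → 3
3 → 9
9 → 10
10 → 2
2 → 1
1 → 5
5 → 8
8 → 6
10 → 11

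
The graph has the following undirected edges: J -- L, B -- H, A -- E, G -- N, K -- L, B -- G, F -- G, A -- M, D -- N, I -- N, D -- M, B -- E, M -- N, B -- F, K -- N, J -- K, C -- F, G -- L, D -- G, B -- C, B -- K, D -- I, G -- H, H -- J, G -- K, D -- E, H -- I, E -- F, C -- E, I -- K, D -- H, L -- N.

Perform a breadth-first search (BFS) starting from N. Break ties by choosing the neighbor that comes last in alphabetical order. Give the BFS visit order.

Visit N; enqueue M, L, K, I, G, D → queue [M, L, K, I, G, D]
Visit M; enqueue A → queue [L, K, I, G, D, A]
Visit L; enqueue J → queue [K, I, G, D, A, J]
Visit K; enqueue B → queue [I, G, D, A, J, B]
Visit I; enqueue H → queue [G, D, A, J, B, H]
Visit G; enqueue F → queue [D, A, J, B, H, F]
Visit D; enqueue E → queue [A, J, B, H, F, E]
Visit A → queue [J, B, H, F, E]
Visit J → queue [B, H, F, E]
Visit B; enqueue C → queue [H, F, E, C]
Visit H → queue [F, E, C]
Visit F → queue [E, C]
Visit E → queue [C]
Visit C → queue []

N -> M -> L -> K -> I -> G -> D -> A -> J -> B -> H -> F -> E -> C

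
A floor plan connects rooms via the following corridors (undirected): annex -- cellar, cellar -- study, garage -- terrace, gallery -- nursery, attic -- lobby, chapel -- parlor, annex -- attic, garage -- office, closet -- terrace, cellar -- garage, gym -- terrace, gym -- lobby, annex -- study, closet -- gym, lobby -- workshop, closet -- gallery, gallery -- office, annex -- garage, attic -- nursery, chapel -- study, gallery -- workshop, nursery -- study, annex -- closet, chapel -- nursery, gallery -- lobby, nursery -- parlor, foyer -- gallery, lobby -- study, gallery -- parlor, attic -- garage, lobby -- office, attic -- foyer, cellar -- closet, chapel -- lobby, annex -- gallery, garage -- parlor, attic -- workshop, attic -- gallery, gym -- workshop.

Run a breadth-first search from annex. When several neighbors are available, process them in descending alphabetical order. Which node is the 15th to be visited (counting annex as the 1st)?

Visit annex; enqueue study, garage, gallery, closet, cellar, attic → queue [study, garage, gallery, closet, cellar, attic]
Visit study; enqueue nursery, lobby, chapel → queue [garage, gallery, closet, cellar, attic, nursery, lobby, chapel]
Visit garage; enqueue terrace, parlor, office → queue [gallery, closet, cellar, attic, nursery, lobby, chapel, terrace, parlor, office]
Visit gallery; enqueue workshop, foyer → queue [closet, cellar, attic, nursery, lobby, chapel, terrace, parlor, office, workshop, foyer]
Visit closet; enqueue gym → queue [cellar, attic, nursery, lobby, chapel, terrace, parlor, office, workshop, foyer, gym]
Visit cellar → queue [attic, nursery, lobby, chapel, terrace, parlor, office, workshop, foyer, gym]
Visit attic → queue [nursery, lobby, chapel, terrace, parlor, office, workshop, foyer, gym]
Visit nursery → queue [lobby, chapel, terrace, parlor, office, workshop, foyer, gym]
Visit lobby → queue [chapel, terrace, parlor, office, workshop, foyer, gym]
Visit chapel → queue [terrace, parlor, office, workshop, foyer, gym]
Visit terrace → queue [parlor, office, workshop, foyer, gym]
Visit parlor → queue [office, workshop, foyer, gym]
Visit office → queue [workshop, foyer, gym]
Visit workshop → queue [foyer, gym]
Visit foyer → queue [gym]
Visit gym → queue []

Visit order: annex, study, garage, gallery, closet, cellar, attic, nursery, lobby, chapel, terrace, parlor, office, workshop, foyer, gym

foyer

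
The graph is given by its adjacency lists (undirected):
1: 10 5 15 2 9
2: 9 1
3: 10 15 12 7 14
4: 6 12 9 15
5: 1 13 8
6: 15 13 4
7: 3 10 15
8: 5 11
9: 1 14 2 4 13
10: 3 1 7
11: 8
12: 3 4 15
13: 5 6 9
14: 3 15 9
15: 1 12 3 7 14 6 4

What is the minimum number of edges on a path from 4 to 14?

2

Level 0: 4
Level 1: 6, 9, 12, 15
Level 2: 1, 2, 3, 7, 13, 14
Level 3: 5, 10
Level 4: 8
Level 5: 11
14 first appears at level 2.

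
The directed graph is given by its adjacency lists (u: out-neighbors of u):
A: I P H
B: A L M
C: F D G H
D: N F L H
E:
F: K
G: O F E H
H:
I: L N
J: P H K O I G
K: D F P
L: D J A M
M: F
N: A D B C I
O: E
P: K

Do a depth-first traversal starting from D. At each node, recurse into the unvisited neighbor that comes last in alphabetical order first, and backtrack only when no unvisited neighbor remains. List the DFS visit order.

D, N, I, L, M, F, K, P, J, O, E, H, G, A, C, B

Visit D
D → N
N → I
I → L
L → M
M → F
F → K
K → P
L → J
J → O
O → E
J → H
J → G
L → A
N → C
N → B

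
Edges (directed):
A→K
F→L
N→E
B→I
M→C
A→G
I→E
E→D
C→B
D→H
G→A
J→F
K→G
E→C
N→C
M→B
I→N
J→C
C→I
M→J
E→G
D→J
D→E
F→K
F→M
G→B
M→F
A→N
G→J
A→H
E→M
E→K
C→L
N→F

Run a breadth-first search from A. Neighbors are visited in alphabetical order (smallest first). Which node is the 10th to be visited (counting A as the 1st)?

Visit A; enqueue G, H, K, N → queue [G, H, K, N]
Visit G; enqueue B, J → queue [H, K, N, B, J]
Visit H → queue [K, N, B, J]
Visit K → queue [N, B, J]
Visit N; enqueue C, E, F → queue [B, J, C, E, F]
Visit B; enqueue I → queue [J, C, E, F, I]
Visit J → queue [C, E, F, I]
Visit C; enqueue L → queue [E, F, I, L]
Visit E; enqueue D, M → queue [F, I, L, D, M]
Visit F → queue [I, L, D, M]
Visit I → queue [L, D, M]
Visit L → queue [D, M]
Visit D → queue [M]
Visit M → queue []

Visit order: A, G, H, K, N, B, J, C, E, F, I, L, D, M

F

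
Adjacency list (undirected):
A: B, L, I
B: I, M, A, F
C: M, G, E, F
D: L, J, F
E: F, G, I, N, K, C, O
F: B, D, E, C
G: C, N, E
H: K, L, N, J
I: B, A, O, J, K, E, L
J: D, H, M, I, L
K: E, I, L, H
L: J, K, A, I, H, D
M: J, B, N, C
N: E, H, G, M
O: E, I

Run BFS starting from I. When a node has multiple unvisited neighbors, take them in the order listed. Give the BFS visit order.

I -> B -> A -> O -> J -> K -> E -> L -> M -> F -> D -> H -> G -> N -> C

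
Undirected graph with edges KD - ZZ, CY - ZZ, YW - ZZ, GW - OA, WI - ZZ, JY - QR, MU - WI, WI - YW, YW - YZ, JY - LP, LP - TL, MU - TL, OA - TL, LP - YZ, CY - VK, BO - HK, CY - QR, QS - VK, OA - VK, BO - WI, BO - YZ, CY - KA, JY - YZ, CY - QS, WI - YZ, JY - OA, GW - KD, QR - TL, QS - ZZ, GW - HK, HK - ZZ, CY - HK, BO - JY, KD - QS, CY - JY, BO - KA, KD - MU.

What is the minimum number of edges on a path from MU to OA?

Level 0: MU
Level 1: KD, TL, WI
Level 2: BO, GW, LP, OA, QR, QS, YW, YZ, ZZ
Level 3: CY, HK, JY, KA, VK
OA first appears at level 2.

2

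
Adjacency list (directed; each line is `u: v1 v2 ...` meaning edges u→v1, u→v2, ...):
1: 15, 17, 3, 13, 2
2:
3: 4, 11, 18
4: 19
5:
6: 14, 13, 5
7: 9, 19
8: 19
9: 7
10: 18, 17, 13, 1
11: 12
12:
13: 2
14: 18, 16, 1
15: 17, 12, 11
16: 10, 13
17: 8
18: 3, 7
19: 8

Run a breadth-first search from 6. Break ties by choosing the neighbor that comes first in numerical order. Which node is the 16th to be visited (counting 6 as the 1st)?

Visit 6; enqueue 5, 13, 14 → queue [5, 13, 14]
Visit 5 → queue [13, 14]
Visit 13; enqueue 2 → queue [14, 2]
Visit 14; enqueue 1, 16, 18 → queue [2, 1, 16, 18]
Visit 2 → queue [1, 16, 18]
Visit 1; enqueue 3, 15, 17 → queue [16, 18, 3, 15, 17]
Visit 16; enqueue 10 → queue [18, 3, 15, 17, 10]
Visit 18; enqueue 7 → queue [3, 15, 17, 10, 7]
Visit 3; enqueue 4, 11 → queue [15, 17, 10, 7, 4, 11]
Visit 15; enqueue 12 → queue [17, 10, 7, 4, 11, 12]
Visit 17; enqueue 8 → queue [10, 7, 4, 11, 12, 8]
Visit 10 → queue [7, 4, 11, 12, 8]
Visit 7; enqueue 9, 19 → queue [4, 11, 12, 8, 9, 19]
Visit 4 → queue [11, 12, 8, 9, 19]
Visit 11 → queue [12, 8, 9, 19]
Visit 12 → queue [8, 9, 19]
Visit 8 → queue [9, 19]
Visit 9 → queue [19]
Visit 19 → queue []

Visit order: 6, 5, 13, 14, 2, 1, 16, 18, 3, 15, 17, 10, 7, 4, 11, 12, 8, 9, 19

12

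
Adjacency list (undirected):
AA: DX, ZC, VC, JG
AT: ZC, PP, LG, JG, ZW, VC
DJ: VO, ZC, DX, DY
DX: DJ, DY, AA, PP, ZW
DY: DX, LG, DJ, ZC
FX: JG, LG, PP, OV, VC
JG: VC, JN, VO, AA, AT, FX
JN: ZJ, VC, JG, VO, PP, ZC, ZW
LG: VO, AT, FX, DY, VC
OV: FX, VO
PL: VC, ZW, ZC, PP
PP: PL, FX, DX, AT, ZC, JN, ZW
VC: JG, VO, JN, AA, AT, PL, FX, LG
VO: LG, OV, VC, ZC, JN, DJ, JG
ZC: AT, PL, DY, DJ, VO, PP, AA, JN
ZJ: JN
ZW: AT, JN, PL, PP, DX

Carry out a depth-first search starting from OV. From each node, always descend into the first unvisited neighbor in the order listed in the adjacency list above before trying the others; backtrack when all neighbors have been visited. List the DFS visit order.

OV -> FX -> JG -> VC -> VO -> LG -> AT -> ZC -> PL -> ZW -> JN -> ZJ -> PP -> DX -> DJ -> DY -> AA

Visit OV
OV → FX
FX → JG
JG → VC
VC → VO
VO → LG
LG → AT
AT → ZC
ZC → PL
PL → ZW
ZW → JN
JN → ZJ
JN → PP
PP → DX
DX → DJ
DJ → DY
DX → AA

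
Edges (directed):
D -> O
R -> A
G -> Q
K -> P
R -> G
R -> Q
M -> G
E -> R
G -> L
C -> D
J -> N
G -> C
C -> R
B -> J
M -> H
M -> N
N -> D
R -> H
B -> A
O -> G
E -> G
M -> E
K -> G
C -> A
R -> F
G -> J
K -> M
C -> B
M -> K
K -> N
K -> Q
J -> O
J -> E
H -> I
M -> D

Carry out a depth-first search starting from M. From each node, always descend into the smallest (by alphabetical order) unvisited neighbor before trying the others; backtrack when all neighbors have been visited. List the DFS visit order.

M D O G C A B J E R F H I Q N L K P

Visit M
M → D
D → O
O → G
G → C
C → A
C → B
B → J
J → E
E → R
R → F
R → H
H → I
R → Q
J → N
G → L
M → K
K → P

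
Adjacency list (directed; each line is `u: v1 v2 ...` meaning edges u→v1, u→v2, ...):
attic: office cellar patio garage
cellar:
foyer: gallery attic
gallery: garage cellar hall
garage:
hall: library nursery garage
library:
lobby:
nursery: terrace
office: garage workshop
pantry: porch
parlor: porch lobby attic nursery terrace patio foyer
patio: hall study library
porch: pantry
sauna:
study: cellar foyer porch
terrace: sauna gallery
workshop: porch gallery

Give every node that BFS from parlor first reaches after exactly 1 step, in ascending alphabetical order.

Level 0: parlor
Level 1: attic, foyer, lobby, nursery, patio, porch, terrace
Level 2: cellar, gallery, garage, hall, library, office, pantry, sauna, study
Level 3: workshop

attic, foyer, lobby, nursery, patio, porch, terrace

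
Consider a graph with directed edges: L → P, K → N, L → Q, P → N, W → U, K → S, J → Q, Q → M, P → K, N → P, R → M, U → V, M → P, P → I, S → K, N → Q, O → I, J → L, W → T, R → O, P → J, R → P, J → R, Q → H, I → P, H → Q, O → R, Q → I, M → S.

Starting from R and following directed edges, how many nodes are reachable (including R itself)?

BFS from R visits: R, P, O, M, N, K, J, I, S, Q, L, H
Reachable nodes: 12 of 16 total.

12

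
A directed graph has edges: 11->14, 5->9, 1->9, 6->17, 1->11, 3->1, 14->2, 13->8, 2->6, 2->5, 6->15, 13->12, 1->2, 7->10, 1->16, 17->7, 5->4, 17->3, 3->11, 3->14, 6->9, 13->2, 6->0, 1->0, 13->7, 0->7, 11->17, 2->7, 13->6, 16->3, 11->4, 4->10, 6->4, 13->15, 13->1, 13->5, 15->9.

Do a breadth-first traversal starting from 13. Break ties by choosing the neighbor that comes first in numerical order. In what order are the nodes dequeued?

Visit 13; enqueue 1, 2, 5, 6, 7, 8, 12, 15 → queue [1, 2, 5, 6, 7, 8, 12, 15]
Visit 1; enqueue 0, 9, 11, 16 → queue [2, 5, 6, 7, 8, 12, 15, 0, 9, 11, 16]
Visit 2 → queue [5, 6, 7, 8, 12, 15, 0, 9, 11, 16]
Visit 5; enqueue 4 → queue [6, 7, 8, 12, 15, 0, 9, 11, 16, 4]
Visit 6; enqueue 17 → queue [7, 8, 12, 15, 0, 9, 11, 16, 4, 17]
Visit 7; enqueue 10 → queue [8, 12, 15, 0, 9, 11, 16, 4, 17, 10]
Visit 8 → queue [12, 15, 0, 9, 11, 16, 4, 17, 10]
Visit 12 → queue [15, 0, 9, 11, 16, 4, 17, 10]
Visit 15 → queue [0, 9, 11, 16, 4, 17, 10]
Visit 0 → queue [9, 11, 16, 4, 17, 10]
Visit 9 → queue [11, 16, 4, 17, 10]
Visit 11; enqueue 14 → queue [16, 4, 17, 10, 14]
Visit 16; enqueue 3 → queue [4, 17, 10, 14, 3]
Visit 4 → queue [17, 10, 14, 3]
Visit 17 → queue [10, 14, 3]
Visit 10 → queue [14, 3]
Visit 14 → queue [3]
Visit 3 → queue []

13 → 1 → 2 → 5 → 6 → 7 → 8 → 12 → 15 → 0 → 9 → 11 → 16 → 4 → 17 → 10 → 14 → 3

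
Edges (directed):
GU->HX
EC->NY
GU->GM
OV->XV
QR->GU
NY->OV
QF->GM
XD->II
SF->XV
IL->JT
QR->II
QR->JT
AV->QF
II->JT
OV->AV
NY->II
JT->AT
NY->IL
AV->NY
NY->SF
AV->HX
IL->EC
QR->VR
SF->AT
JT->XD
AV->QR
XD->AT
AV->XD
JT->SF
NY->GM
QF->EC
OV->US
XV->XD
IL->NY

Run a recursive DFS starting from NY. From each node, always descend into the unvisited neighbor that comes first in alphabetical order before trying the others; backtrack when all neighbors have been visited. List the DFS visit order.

NY -> GM -> II -> JT -> AT -> SF -> XV -> XD -> IL -> EC -> OV -> AV -> HX -> QF -> QR -> GU -> VR -> US

Visit NY
NY → GM
NY → II
II → JT
JT → AT
JT → SF
SF → XV
XV → XD
NY → IL
IL → EC
NY → OV
OV → AV
AV → HX
AV → QF
AV → QR
QR → GU
QR → VR
OV → US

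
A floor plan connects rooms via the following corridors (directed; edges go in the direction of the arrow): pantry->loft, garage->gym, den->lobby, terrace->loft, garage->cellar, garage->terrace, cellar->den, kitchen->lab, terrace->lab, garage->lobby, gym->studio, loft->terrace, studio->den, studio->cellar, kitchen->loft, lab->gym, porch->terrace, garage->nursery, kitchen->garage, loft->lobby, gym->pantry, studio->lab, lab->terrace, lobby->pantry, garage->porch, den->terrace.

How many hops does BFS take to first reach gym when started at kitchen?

2

Level 0: kitchen
Level 1: garage, lab, loft
Level 2: cellar, gym, lobby, nursery, porch, terrace
Level 3: den, pantry, studio
gym first appears at level 2.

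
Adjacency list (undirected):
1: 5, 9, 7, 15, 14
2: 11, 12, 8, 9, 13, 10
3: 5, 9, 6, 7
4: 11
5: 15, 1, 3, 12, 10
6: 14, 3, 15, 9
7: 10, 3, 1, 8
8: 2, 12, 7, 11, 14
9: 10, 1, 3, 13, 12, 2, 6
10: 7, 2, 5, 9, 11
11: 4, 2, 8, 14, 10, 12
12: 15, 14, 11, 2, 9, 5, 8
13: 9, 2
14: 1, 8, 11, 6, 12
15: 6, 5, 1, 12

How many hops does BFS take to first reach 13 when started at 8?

2

Level 0: 8
Level 1: 2, 7, 11, 12, 14
Level 2: 1, 3, 4, 5, 6, 9, 10, 13, 15
13 first appears at level 2.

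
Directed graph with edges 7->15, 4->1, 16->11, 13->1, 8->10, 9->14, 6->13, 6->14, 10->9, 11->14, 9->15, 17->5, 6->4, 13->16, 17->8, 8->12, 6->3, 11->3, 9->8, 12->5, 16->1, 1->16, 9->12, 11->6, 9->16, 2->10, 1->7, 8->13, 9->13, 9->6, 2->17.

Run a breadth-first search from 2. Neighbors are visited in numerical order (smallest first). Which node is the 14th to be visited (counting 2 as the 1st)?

Visit 2; enqueue 10, 17 → queue [10, 17]
Visit 10; enqueue 9 → queue [17, 9]
Visit 17; enqueue 5, 8 → queue [9, 5, 8]
Visit 9; enqueue 6, 12, 13, 14, 15, 16 → queue [5, 8, 6, 12, 13, 14, 15, 16]
Visit 5 → queue [8, 6, 12, 13, 14, 15, 16]
Visit 8 → queue [6, 12, 13, 14, 15, 16]
Visit 6; enqueue 3, 4 → queue [12, 13, 14, 15, 16, 3, 4]
Visit 12 → queue [13, 14, 15, 16, 3, 4]
Visit 13; enqueue 1 → queue [14, 15, 16, 3, 4, 1]
Visit 14 → queue [15, 16, 3, 4, 1]
Visit 15 → queue [16, 3, 4, 1]
Visit 16; enqueue 11 → queue [3, 4, 1, 11]
Visit 3 → queue [4, 1, 11]
Visit 4 → queue [1, 11]
Visit 1; enqueue 7 → queue [11, 7]
Visit 11 → queue [7]
Visit 7 → queue []

Visit order: 2, 10, 17, 9, 5, 8, 6, 12, 13, 14, 15, 16, 3, 4, 1, 11, 7

4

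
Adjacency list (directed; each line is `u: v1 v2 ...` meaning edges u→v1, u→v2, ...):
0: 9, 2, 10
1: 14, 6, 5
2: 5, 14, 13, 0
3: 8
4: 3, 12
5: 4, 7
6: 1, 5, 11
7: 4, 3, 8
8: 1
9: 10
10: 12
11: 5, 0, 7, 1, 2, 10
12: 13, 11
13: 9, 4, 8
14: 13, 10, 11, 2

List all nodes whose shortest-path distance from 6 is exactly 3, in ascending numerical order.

3, 8, 9, 12, 13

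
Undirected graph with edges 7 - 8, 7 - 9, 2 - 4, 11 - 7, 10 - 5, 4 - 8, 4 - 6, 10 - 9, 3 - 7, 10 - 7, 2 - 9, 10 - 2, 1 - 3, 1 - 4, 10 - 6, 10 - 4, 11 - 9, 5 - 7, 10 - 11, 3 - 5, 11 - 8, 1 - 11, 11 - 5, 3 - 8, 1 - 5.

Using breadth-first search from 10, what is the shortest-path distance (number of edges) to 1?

2

Level 0: 10
Level 1: 2, 4, 5, 6, 7, 9, 11
Level 2: 1, 3, 8
1 first appears at level 2.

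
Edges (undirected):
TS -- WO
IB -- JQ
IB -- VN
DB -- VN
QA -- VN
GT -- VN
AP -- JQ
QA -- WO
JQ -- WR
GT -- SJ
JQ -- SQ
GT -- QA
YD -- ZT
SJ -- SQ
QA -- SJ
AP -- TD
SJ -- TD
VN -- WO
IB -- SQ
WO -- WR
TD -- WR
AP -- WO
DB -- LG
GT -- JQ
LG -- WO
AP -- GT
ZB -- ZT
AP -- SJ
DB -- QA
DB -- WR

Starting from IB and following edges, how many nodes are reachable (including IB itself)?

BFS from IB visits: IB, JQ, SQ, VN, AP, GT, WR, SJ, DB, QA, WO, TD, LG, TS
Reachable nodes: 14 of 17 total.

14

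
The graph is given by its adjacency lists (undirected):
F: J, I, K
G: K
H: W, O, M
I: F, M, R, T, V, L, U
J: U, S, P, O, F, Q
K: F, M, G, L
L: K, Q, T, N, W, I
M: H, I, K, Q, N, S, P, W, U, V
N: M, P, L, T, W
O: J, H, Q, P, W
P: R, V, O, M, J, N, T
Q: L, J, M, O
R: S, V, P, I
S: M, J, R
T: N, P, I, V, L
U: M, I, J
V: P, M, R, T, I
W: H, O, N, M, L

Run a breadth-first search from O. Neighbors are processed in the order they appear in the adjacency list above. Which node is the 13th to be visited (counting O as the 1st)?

V

Visit O; enqueue J, H, Q, P, W → queue [J, H, Q, P, W]
Visit J; enqueue U, S, F → queue [H, Q, P, W, U, S, F]
Visit H; enqueue M → queue [Q, P, W, U, S, F, M]
Visit Q; enqueue L → queue [P, W, U, S, F, M, L]
Visit P; enqueue R, V, N, T → queue [W, U, S, F, M, L, R, V, N, T]
Visit W → queue [U, S, F, M, L, R, V, N, T]
Visit U; enqueue I → queue [S, F, M, L, R, V, N, T, I]
Visit S → queue [F, M, L, R, V, N, T, I]
Visit F; enqueue K → queue [M, L, R, V, N, T, I, K]
Visit M → queue [L, R, V, N, T, I, K]
Visit L → queue [R, V, N, T, I, K]
Visit R → queue [V, N, T, I, K]
Visit V → queue [N, T, I, K]
Visit N → queue [T, I, K]
Visit T → queue [I, K]
Visit I → queue [K]
Visit K; enqueue G → queue [G]
Visit G → queue []

Visit order: O, J, H, Q, P, W, U, S, F, M, L, R, V, N, T, I, K, G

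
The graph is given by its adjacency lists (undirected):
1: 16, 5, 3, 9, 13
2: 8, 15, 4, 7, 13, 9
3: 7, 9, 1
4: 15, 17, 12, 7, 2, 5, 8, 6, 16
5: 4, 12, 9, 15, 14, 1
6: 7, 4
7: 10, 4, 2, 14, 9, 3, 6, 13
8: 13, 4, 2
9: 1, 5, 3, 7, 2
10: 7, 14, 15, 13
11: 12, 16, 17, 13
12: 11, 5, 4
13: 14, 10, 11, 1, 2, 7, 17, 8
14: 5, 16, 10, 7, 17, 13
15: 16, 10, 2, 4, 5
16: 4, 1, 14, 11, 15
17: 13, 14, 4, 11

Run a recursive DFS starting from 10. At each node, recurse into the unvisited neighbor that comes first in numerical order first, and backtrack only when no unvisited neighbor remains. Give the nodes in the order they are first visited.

Visit 10
10 → 7
7 → 2
2 → 4
4 → 5
5 → 1
1 → 3
3 → 9
1 → 13
13 → 8
13 → 11
11 → 12
11 → 16
16 → 14
14 → 17
16 → 15
4 → 6

10 → 7 → 2 → 4 → 5 → 1 → 3 → 9 → 13 → 8 → 11 → 12 → 16 → 14 → 17 → 15 → 6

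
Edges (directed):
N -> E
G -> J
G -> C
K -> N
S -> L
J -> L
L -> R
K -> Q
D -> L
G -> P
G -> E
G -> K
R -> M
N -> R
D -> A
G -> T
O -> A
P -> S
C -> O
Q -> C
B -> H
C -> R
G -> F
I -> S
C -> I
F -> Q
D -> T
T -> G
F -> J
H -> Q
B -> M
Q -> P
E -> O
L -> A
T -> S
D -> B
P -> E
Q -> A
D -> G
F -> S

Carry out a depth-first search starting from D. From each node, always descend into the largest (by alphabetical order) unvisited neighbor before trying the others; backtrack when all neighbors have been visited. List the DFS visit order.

Visit D
D → T
T → S
S → L
L → R
R → M
L → A
T → G
G → P
P → E
E → O
G → K
K → Q
Q → C
C → I
K → N
G → J
G → F
D → B
B → H

D, T, S, L, R, M, A, G, P, E, O, K, Q, C, I, N, J, F, B, H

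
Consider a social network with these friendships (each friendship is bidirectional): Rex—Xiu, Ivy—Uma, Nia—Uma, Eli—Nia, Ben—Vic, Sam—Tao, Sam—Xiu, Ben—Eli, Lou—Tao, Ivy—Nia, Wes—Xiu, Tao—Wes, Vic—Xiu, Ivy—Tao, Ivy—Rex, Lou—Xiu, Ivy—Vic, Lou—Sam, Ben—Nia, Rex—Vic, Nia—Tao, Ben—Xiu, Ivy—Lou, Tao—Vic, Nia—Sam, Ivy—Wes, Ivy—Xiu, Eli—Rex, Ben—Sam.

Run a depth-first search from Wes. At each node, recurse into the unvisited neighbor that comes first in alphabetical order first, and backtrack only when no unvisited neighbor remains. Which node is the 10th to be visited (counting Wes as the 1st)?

Rex

Visit Wes
Wes → Ivy
Ivy → Lou
Lou → Sam
Sam → Ben
Ben → Eli
Eli → Nia
Nia → Tao
Tao → Vic
Vic → Rex
Rex → Xiu
Nia → Uma

Visit order: Wes, Ivy, Lou, Sam, Ben, Eli, Nia, Tao, Vic, Rex, Xiu, Uma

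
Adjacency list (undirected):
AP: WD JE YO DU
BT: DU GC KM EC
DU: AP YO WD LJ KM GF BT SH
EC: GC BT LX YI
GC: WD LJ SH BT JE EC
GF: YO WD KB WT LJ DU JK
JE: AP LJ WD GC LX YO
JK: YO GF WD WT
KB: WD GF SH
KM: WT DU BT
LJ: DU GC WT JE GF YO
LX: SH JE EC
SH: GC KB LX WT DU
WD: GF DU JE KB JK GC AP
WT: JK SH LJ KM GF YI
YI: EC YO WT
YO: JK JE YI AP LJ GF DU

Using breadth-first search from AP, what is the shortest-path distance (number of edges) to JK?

2

Level 0: AP
Level 1: DU, JE, WD, YO
Level 2: BT, GC, GF, JK, KB, KM, LJ, LX, SH, YI
Level 3: EC, WT
JK first appears at level 2.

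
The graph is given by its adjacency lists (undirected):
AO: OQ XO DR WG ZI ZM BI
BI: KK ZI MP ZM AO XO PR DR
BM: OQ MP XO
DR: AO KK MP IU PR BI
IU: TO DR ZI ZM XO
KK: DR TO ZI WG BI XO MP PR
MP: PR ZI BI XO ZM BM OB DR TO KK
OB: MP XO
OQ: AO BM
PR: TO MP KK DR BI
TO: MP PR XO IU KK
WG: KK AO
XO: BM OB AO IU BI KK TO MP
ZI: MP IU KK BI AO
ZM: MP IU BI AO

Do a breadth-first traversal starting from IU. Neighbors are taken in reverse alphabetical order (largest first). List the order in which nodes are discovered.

Visit IU; enqueue ZM, ZI, XO, TO, DR → queue [ZM, ZI, XO, TO, DR]
Visit ZM; enqueue MP, BI, AO → queue [ZI, XO, TO, DR, MP, BI, AO]
Visit ZI; enqueue KK → queue [XO, TO, DR, MP, BI, AO, KK]
Visit XO; enqueue OB, BM → queue [TO, DR, MP, BI, AO, KK, OB, BM]
Visit TO; enqueue PR → queue [DR, MP, BI, AO, KK, OB, BM, PR]
Visit DR → queue [MP, BI, AO, KK, OB, BM, PR]
Visit MP → queue [BI, AO, KK, OB, BM, PR]
Visit BI → queue [AO, KK, OB, BM, PR]
Visit AO; enqueue WG, OQ → queue [KK, OB, BM, PR, WG, OQ]
Visit KK → queue [OB, BM, PR, WG, OQ]
Visit OB → queue [BM, PR, WG, OQ]
Visit BM → queue [PR, WG, OQ]
Visit PR → queue [WG, OQ]
Visit WG → queue [OQ]
Visit OQ → queue []

IU, ZM, ZI, XO, TO, DR, MP, BI, AO, KK, OB, BM, PR, WG, OQ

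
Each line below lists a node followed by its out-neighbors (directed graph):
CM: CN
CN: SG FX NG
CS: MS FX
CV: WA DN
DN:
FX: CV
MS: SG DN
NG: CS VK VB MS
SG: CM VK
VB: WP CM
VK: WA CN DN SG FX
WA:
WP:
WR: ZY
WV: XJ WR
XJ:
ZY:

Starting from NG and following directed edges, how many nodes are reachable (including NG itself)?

13

BFS from NG visits: NG, CS, MS, VB, VK, FX, DN, SG, CM, WP, CN, WA, CV
Reachable nodes: 13 of 17 total.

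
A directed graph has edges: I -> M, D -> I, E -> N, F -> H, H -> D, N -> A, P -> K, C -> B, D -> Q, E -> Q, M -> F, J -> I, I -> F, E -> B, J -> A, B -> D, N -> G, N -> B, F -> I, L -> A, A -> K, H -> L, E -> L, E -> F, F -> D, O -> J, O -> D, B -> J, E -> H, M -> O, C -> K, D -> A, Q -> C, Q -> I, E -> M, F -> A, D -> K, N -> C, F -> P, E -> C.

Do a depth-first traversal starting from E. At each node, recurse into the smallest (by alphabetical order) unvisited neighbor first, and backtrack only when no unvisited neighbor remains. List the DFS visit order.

Visit E
E → B
B → D
D → A
A → K
D → I
I → F
F → H
H → L
F → P
I → M
M → O
O → J
D → Q
Q → C
E → N
N → G

E, B, D, A, K, I, F, H, L, P, M, O, J, Q, C, N, G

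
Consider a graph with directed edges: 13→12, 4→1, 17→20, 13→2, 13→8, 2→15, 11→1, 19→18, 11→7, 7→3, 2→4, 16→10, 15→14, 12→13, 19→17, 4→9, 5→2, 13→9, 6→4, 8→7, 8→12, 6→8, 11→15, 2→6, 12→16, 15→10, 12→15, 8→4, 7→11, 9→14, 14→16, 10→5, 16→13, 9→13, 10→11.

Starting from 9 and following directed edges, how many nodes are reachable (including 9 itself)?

BFS from 9 visits: 9, 14, 13, 16, 12, 8, 2, 10, 15, 7, 4, 6, 11, 5, 3, 1
Reachable nodes: 16 of 20 total.

16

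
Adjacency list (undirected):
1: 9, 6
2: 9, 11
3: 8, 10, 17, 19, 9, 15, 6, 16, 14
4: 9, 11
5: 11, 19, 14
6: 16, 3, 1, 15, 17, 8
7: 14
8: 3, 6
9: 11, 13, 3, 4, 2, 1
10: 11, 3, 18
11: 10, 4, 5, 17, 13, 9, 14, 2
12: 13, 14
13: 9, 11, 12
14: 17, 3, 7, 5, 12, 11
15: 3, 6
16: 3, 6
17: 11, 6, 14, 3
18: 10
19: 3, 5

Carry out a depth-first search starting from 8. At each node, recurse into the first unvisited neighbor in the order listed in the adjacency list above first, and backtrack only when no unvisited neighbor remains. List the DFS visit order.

Visit 8
8 → 3
3 → 10
10 → 11
11 → 4
4 → 9
9 → 13
13 → 12
12 → 14
14 → 17
17 → 6
6 → 16
6 → 1
6 → 15
14 → 7
14 → 5
5 → 19
9 → 2
10 → 18

8 -> 3 -> 10 -> 11 -> 4 -> 9 -> 13 -> 12 -> 14 -> 17 -> 6 -> 16 -> 1 -> 15 -> 7 -> 5 -> 19 -> 2 -> 18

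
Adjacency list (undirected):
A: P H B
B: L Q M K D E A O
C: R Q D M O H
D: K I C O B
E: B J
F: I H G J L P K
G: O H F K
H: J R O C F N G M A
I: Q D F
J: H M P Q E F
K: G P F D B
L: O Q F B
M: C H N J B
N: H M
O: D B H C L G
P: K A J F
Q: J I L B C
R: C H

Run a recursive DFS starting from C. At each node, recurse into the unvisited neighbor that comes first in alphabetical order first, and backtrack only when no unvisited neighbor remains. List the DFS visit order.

Visit C
C → D
D → B
B → A
A → H
H → F
F → G
G → K
K → P
P → J
J → E
J → M
M → N
J → Q
Q → I
Q → L
L → O
H → R

C, D, B, A, H, F, G, K, P, J, E, M, N, Q, I, L, O, R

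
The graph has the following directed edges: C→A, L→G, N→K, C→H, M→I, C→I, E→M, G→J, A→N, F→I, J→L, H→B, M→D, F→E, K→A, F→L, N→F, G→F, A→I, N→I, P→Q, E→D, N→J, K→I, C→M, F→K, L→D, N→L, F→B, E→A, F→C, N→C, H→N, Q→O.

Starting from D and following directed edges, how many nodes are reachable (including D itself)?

1

BFS from D visits: D
Reachable nodes: 1 of 17 total.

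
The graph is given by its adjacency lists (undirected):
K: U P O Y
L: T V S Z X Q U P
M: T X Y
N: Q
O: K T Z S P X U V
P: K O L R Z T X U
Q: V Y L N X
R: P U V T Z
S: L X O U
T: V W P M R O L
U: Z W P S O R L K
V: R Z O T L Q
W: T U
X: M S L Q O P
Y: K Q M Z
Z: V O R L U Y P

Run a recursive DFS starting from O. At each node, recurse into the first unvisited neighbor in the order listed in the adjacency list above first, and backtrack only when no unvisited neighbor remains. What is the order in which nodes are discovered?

O -> K -> U -> Z -> V -> R -> P -> L -> T -> W -> M -> X -> S -> Q -> Y -> N

Visit O
O → K
K → U
U → Z
Z → V
V → R
R → P
P → L
L → T
T → W
T → M
M → X
X → S
X → Q
Q → Y
Q → N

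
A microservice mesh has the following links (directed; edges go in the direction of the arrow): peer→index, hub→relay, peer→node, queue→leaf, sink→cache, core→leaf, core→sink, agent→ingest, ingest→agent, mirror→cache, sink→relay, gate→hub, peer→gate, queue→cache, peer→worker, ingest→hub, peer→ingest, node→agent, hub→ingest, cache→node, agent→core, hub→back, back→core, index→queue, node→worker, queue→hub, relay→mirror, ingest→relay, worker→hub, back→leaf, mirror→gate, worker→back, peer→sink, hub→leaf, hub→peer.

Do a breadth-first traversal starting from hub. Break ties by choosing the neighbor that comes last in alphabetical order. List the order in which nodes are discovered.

Visit hub; enqueue relay, peer, leaf, ingest, back → queue [relay, peer, leaf, ingest, back]
Visit relay; enqueue mirror → queue [peer, leaf, ingest, back, mirror]
Visit peer; enqueue worker, sink, node, index, gate → queue [leaf, ingest, back, mirror, worker, sink, node, index, gate]
Visit leaf → queue [ingest, back, mirror, worker, sink, node, index, gate]
Visit ingest; enqueue agent → queue [back, mirror, worker, sink, node, index, gate, agent]
Visit back; enqueue core → queue [mirror, worker, sink, node, index, gate, agent, core]
Visit mirror; enqueue cache → queue [worker, sink, node, index, gate, agent, core, cache]
Visit worker → queue [sink, node, index, gate, agent, core, cache]
Visit sink → queue [node, index, gate, agent, core, cache]
Visit node → queue [index, gate, agent, core, cache]
Visit index; enqueue queue → queue [gate, agent, core, cache, queue]
Visit gate → queue [agent, core, cache, queue]
Visit agent → queue [core, cache, queue]
Visit core → queue [cache, queue]
Visit cache → queue [queue]
Visit queue → queue []

hub → relay → peer → leaf → ingest → back → mirror → worker → sink → node → index → gate → agent → core → cache → queue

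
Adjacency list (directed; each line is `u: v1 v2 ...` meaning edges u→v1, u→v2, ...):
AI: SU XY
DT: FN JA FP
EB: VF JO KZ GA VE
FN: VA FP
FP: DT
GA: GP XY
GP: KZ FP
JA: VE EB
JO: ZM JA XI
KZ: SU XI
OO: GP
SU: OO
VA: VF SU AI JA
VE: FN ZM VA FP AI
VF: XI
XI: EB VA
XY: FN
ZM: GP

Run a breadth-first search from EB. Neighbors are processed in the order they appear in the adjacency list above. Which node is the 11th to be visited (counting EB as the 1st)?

GP

Visit EB; enqueue VF, JO, KZ, GA, VE → queue [VF, JO, KZ, GA, VE]
Visit VF; enqueue XI → queue [JO, KZ, GA, VE, XI]
Visit JO; enqueue ZM, JA → queue [KZ, GA, VE, XI, ZM, JA]
Visit KZ; enqueue SU → queue [GA, VE, XI, ZM, JA, SU]
Visit GA; enqueue GP, XY → queue [VE, XI, ZM, JA, SU, GP, XY]
Visit VE; enqueue FN, VA, FP, AI → queue [XI, ZM, JA, SU, GP, XY, FN, VA, FP, AI]
Visit XI → queue [ZM, JA, SU, GP, XY, FN, VA, FP, AI]
Visit ZM → queue [JA, SU, GP, XY, FN, VA, FP, AI]
Visit JA → queue [SU, GP, XY, FN, VA, FP, AI]
Visit SU; enqueue OO → queue [GP, XY, FN, VA, FP, AI, OO]
Visit GP → queue [XY, FN, VA, FP, AI, OO]
Visit XY → queue [FN, VA, FP, AI, OO]
Visit FN → queue [VA, FP, AI, OO]
Visit VA → queue [FP, AI, OO]
Visit FP; enqueue DT → queue [AI, OO, DT]
Visit AI → queue [OO, DT]
Visit OO → queue [DT]
Visit DT → queue []

Visit order: EB, VF, JO, KZ, GA, VE, XI, ZM, JA, SU, GP, XY, FN, VA, FP, AI, OO, DT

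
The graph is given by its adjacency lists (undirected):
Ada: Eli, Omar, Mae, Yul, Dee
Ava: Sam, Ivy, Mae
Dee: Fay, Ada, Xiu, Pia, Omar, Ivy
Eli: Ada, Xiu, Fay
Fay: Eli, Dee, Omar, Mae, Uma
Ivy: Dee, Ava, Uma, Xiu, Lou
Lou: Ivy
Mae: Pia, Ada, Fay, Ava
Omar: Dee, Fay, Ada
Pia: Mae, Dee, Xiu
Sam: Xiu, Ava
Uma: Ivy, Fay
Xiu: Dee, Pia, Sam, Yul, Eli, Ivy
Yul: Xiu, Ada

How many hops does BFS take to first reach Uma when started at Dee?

Level 0: Dee
Level 1: Ada, Fay, Ivy, Omar, Pia, Xiu
Level 2: Ava, Eli, Lou, Mae, Sam, Uma, Yul
Uma first appears at level 2.

2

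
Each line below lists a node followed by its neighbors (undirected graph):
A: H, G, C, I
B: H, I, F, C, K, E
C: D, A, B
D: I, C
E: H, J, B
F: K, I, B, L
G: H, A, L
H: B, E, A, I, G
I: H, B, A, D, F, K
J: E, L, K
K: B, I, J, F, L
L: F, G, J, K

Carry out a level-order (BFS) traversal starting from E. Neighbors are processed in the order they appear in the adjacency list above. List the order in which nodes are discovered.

E, H, J, B, A, I, G, L, K, F, C, D

Visit E; enqueue H, J, B → queue [H, J, B]
Visit H; enqueue A, I, G → queue [J, B, A, I, G]
Visit J; enqueue L, K → queue [B, A, I, G, L, K]
Visit B; enqueue F, C → queue [A, I, G, L, K, F, C]
Visit A → queue [I, G, L, K, F, C]
Visit I; enqueue D → queue [G, L, K, F, C, D]
Visit G → queue [L, K, F, C, D]
Visit L → queue [K, F, C, D]
Visit K → queue [F, C, D]
Visit F → queue [C, D]
Visit C → queue [D]
Visit D → queue []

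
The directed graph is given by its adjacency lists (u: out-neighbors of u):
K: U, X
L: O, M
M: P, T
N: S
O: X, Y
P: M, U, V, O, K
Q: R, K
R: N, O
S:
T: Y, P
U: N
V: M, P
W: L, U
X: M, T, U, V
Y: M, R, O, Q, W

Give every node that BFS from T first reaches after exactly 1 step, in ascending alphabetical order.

Level 0: T
Level 1: P, Y
Level 2: K, M, O, Q, R, U, V, W
Level 3: L, N, X
Level 4: S

P, Y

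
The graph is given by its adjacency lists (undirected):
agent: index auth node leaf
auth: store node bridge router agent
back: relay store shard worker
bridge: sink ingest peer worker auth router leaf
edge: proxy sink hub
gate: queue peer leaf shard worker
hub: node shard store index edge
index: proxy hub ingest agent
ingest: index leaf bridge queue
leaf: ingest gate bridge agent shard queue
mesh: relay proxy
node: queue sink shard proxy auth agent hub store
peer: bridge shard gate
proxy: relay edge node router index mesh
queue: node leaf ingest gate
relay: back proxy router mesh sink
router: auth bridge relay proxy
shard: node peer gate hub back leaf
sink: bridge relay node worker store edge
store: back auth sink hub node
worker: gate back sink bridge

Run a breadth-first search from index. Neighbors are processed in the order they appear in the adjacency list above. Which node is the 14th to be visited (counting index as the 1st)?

bridge

Visit index; enqueue proxy, hub, ingest, agent → queue [proxy, hub, ingest, agent]
Visit proxy; enqueue relay, edge, node, router, mesh → queue [hub, ingest, agent, relay, edge, node, router, mesh]
Visit hub; enqueue shard, store → queue [ingest, agent, relay, edge, node, router, mesh, shard, store]
Visit ingest; enqueue leaf, bridge, queue → queue [agent, relay, edge, node, router, mesh, shard, store, leaf, bridge, queue]
Visit agent; enqueue auth → queue [relay, edge, node, router, mesh, shard, store, leaf, bridge, queue, auth]
Visit relay; enqueue back, sink → queue [edge, node, router, mesh, shard, store, leaf, bridge, queue, auth, back, sink]
Visit edge → queue [node, router, mesh, shard, store, leaf, bridge, queue, auth, back, sink]
Visit node → queue [router, mesh, shard, store, leaf, bridge, queue, auth, back, sink]
Visit router → queue [mesh, shard, store, leaf, bridge, queue, auth, back, sink]
Visit mesh → queue [shard, store, leaf, bridge, queue, auth, back, sink]
Visit shard; enqueue peer, gate → queue [store, leaf, bridge, queue, auth, back, sink, peer, gate]
Visit store → queue [leaf, bridge, queue, auth, back, sink, peer, gate]
Visit leaf → queue [bridge, queue, auth, back, sink, peer, gate]
Visit bridge; enqueue worker → queue [queue, auth, back, sink, peer, gate, worker]
Visit queue → queue [auth, back, sink, peer, gate, worker]
Visit auth → queue [back, sink, peer, gate, worker]
Visit back → queue [sink, peer, gate, worker]
Visit sink → queue [peer, gate, worker]
Visit peer → queue [gate, worker]
Visit gate → queue [worker]
Visit worker → queue []

Visit order: index, proxy, hub, ingest, agent, relay, edge, node, router, mesh, shard, store, leaf, bridge, queue, auth, back, sink, peer, gate, worker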